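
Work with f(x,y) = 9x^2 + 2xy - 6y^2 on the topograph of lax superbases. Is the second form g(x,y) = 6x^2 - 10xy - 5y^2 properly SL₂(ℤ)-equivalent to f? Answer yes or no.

D₁ = 220, D₂ = 220
river cycle of f (length 4): (-6, 10, 5), (5, 10, -6), (-6, 14, 1), (1, 14, -6)
river cycle of g (length 4): (-5, 10, 6), (6, 14, -1), (-1, 14, 6), (6, 10, -5)
cycles differ ⇒ inequivalent

no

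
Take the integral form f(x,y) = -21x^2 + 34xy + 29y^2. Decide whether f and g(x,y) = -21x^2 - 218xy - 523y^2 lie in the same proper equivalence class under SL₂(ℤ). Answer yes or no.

D₁ = 3592, D₂ = 3592
river cycle of f (length 10): (29, 24, -26), (-26, 28, 27), (27, 26, -27), (-27, 28, 26), (26, 24, -29), (-29, 34, 21), (21, 50, -13), (-13, 54, 13), (13, 50, -21), (-21, 34, 29)
river cycle of g (length 10): (-21, 34, 29), (29, 24, -26), (-26, 28, 27), (27, 26, -27), (-27, 28, 26), (26, 24, -29), (-29, 34, 21), (21, 50, -13), (-13, 54, 13), (13, 50, -21)
cycles coincide ⇒ equivalent

yes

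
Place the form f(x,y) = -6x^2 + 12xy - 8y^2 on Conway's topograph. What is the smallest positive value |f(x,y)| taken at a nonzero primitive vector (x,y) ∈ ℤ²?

translate: b→0 (≡-12 mod 12), so (6,-12,8)→(6,0,2)
flip: (6,0,2)→(2,0,6)
reduced (well bottom): (2,0,6) with a≤c, −a<b≤a
well minimum |f| = |-2| = 2 (negative-definite)

2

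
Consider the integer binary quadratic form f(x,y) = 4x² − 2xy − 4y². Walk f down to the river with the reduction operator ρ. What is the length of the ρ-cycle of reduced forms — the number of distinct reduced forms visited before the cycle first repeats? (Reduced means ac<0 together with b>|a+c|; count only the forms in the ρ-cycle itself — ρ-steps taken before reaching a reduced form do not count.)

D = 68, ⌊√D⌋ = 8
descent: ρ → (-4,2,4)  [lands on river]
river: ρ → (4,6,-2)
river: ρ → (-2,6,4)
river: ρ → (4,2,-4)
river: ρ → (-4,6,2)
river: ρ → (2,6,-4)
ρ-cycle length = 6 (tail of 1 descent step not counted)

6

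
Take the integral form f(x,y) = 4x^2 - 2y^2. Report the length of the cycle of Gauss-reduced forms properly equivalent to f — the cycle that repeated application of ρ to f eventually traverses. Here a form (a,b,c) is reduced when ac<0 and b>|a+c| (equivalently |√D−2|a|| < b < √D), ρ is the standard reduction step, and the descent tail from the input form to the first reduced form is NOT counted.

D = 32, ⌊√D⌋ = 5
descent: ρ → (-2,4,2)  [lands on river]
river: ρ → (2,4,-2)
ρ-cycle length = 2 (tail of 1 descent step not counted)

2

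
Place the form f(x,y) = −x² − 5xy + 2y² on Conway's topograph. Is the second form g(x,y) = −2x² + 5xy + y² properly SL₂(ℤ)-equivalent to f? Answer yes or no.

D₁ = 33, D₂ = 33
river cycle of f (length 4): (2, 5, -1), (-1, 5, 2), (2, 3, -3), (-3, 3, 2)
river cycle of g (length 4): (1, 5, -2), (-2, 3, 3), (3, 3, -2), (-2, 5, 1)
cycles differ ⇒ inequivalent

no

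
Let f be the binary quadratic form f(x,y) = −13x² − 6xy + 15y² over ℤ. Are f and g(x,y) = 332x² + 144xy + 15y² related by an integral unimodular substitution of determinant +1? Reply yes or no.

D₁ = 816, D₂ = 816
river cycle of f (length 8): (15, 6, -13), (-13, 20, 8), (8, 28, -1), (-1, 28, 8), (8, 20, -13), (-13, 6, 15), (15, 24, -4), (-4, 24, 15)
river cycle of g (length 8): (15, 6, -13), (-13, 20, 8), (8, 28, -1), (-1, 28, 8), (8, 20, -13), (-13, 6, 15), (15, 24, -4), (-4, 24, 15)
cycles coincide ⇒ equivalent

yes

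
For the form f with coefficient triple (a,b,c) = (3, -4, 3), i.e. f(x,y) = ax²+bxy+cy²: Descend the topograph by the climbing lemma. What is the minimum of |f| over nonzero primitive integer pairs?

translate: b→2 (≡-4 mod 6), so (3,-4,3)→(3,2,2)
flip: (3,2,2)→(2,-2,3)
translate: b→2 (≡-2 mod 4), so (2,-2,3)→(2,2,3)
reduced (well bottom): (2,2,3) with a≤c, −a<b≤a
well minimum = a = 2

2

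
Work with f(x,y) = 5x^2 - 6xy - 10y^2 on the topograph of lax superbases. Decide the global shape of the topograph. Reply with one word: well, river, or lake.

D = b²−4ac = (-6)² − 4·5·(-10) = 236
D > 0 non-square ⇒ indefinite ⇒ periodic river

river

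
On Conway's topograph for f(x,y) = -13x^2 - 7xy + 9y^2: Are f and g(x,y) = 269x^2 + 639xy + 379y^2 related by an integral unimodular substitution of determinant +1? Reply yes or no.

D₁ = 517, D₂ = 517
river cycle of f (length 10): (9, 7, -13), (-13, 19, 3), (3, 17, -19), (-19, 21, 1), (1, 21, -19), (-19, 17, 3), (3, 19, -13), (-13, 7, 9), (9, 11, -11), (-11, 11, 9)
river cycle of g (length 10): (9, 7, -13), (-13, 19, 3), (3, 17, -19), (-19, 21, 1), (1, 21, -19), (-19, 17, 3), (3, 19, -13), (-13, 7, 9), (9, 11, -11), (-11, 11, 9)
cycles coincide ⇒ equivalent

yes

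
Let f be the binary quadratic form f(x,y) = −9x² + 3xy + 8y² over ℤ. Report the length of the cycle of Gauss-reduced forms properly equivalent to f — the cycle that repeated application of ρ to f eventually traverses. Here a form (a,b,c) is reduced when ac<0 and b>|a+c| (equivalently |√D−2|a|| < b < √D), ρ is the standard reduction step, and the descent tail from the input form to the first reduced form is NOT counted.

D = 297, ⌊√D⌋ = 17
river: ρ → (8,13,-4)
river: ρ → (-4,11,11)
river: ρ → (11,11,-4)
river: ρ → (-4,13,8)
river: ρ → (8,3,-9)
river: ρ → (-9,15,2)
river: ρ → (2,17,-1)
river: ρ → (-1,17,2)
river: ρ → (2,15,-9)
river: ρ → (-9,3,8)
ρ-cycle length = 10 (tail of 0 descent steps not counted)

10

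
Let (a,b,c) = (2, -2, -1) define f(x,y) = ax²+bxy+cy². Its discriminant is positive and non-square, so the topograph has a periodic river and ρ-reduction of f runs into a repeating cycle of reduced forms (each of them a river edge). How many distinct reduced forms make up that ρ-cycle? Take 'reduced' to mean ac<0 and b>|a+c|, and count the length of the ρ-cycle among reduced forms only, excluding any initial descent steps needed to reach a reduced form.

D = 12, ⌊√D⌋ = 3
descent: ρ → (-1,2,2)  [lands on river]
river: ρ → (2,2,-1)
ρ-cycle length = 2 (tail of 1 descent step not counted)

2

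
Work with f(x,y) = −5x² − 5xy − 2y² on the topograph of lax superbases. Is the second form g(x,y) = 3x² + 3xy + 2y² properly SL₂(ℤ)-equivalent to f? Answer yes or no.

D₁ = -15, D₂ = -15
f is negative-definite; reduce −f:
−f: flip: (5,5,2)→(2,-5,5)
−f: translate: b→-1 (≡-5 mod 4), so (2,-5,5)→(2,-1,2)
−f: flip: (2,-1,2)→(2,1,2)
−f: reduced (well bottom): (2,1,2) with a≤c, −a<b≤a
flip sign back: reduced form of f is (-2,-1,-2)
g: flip: (3,3,2)→(2,-3,3)
g: translate: b→1 (≡-3 mod 4), so (2,-3,3)→(2,1,2)
g: reduced (well bottom): (2,1,2) with a≤c, −a<b≤a
reduced forms (-2, -1, -2) vs (2, 1, 2) ⇒ inequivalent

no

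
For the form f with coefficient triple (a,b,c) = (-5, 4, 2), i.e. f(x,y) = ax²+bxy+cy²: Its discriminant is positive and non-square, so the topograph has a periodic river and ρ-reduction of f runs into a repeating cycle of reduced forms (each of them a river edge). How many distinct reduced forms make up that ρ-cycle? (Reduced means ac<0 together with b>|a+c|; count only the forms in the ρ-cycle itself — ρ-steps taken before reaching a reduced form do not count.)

D = 56, ⌊√D⌋ = 7
river: ρ → (2,4,-5)
river: ρ → (-5,6,1)
river: ρ → (1,6,-5)
river: ρ → (-5,4,2)
ρ-cycle length = 4 (tail of 0 descent steps not counted)

4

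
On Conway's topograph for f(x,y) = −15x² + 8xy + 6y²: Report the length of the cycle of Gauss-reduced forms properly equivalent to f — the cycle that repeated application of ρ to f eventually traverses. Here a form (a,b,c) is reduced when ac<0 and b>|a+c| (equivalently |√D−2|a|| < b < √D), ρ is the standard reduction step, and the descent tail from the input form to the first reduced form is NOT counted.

D = 424, ⌊√D⌋ = 20
descent: ρ → (6,16,-7)  [lands on river]
river: ρ → (-7,12,10)
river: ρ → (10,8,-9)
river: ρ → (-9,10,9)
river: ρ → (9,8,-10)
river: ρ → (-10,12,7)
river: ρ → (7,16,-6)
river: ρ → (-6,20,1)
river: ρ → (1,20,-6)
river: ρ → (-6,16,7)
river: ρ → (7,12,-10)
river: ρ → (-10,8,9)
river: ρ → (9,10,-9)
river: ρ → (-9,8,10)
river: ρ → (10,12,-7)
river: ρ → (-7,16,6)
river: ρ → (6,20,-1)
river: ρ → (-1,20,6)
ρ-cycle length = 18 (tail of 1 descent step not counted)

18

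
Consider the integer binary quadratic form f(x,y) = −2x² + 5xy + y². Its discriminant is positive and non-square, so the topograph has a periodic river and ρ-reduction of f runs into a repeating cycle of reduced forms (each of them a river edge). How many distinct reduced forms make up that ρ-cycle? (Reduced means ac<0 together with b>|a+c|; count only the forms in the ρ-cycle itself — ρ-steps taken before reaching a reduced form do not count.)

D = 33, ⌊√D⌋ = 5
river: ρ → (1,5,-2)
river: ρ → (-2,3,3)
river: ρ → (3,3,-2)
river: ρ → (-2,5,1)
ρ-cycle length = 4 (tail of 0 descent steps not counted)

4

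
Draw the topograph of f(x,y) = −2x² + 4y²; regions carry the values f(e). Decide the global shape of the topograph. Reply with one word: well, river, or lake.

D = b²−4ac = 0² − 4·(-2)·4 = 32
D > 0 non-square ⇒ indefinite ⇒ periodic river

river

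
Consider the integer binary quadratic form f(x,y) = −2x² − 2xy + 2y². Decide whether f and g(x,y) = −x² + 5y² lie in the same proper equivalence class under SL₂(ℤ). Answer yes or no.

D₁ = 20, D₂ = 20
river cycle of f (length 2): (2, 2, -2), (-2, 2, 2)
river cycle of g (length 2): (-1, 4, 1), (1, 4, -1)
cycles differ ⇒ inequivalent

no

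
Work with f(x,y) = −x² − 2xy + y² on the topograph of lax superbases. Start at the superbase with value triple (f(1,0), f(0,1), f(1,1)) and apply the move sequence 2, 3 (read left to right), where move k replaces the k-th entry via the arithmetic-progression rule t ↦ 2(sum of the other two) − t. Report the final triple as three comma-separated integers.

start (-1,1,-2) = (f(1,0),f(0,1),f(1,1))
replace slot 2: 2·((-1)+(-2)) − 1 = -7 → (-1,-7,-2)
replace slot 3: 2·((-1)+(-7)) − (-2) = -14 → (-1,-7,-14)

-1,-7,-14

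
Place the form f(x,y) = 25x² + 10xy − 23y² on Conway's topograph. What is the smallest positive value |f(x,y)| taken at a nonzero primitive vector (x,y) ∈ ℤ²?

river: ρ → (-23,36,12)
river: ρ → (12,36,-23)
river: ρ → (-23,10,25)
river: ρ → (25,40,-8)
river: ρ → (-8,40,25)
river: ρ → (25,10,-23)
closes: descent 0, river 6
min |a| on river = 8

8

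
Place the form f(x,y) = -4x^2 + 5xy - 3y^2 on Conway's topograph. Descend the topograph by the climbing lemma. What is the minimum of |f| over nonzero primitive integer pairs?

translate: b→3 (≡-5 mod 8), so (4,-5,3)→(4,3,2)
flip: (4,3,2)→(2,-3,4)
translate: b→1 (≡-3 mod 4), so (2,-3,4)→(2,1,3)
reduced (well bottom): (2,1,3) with a≤c, −a<b≤a
well minimum |f| = |-2| = 2 (negative-definite)

2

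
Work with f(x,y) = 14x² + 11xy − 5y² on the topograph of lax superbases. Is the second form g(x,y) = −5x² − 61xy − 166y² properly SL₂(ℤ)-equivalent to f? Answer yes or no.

D₁ = 401, D₂ = 401
river cycle of f (length 6): (-5, 19, 2), (2, 17, -14), (-14, 11, 5), (5, 19, -2), (-2, 17, 14), (14, 11, -5)
river cycle of g (length 6): (-5, 19, 2), (2, 17, -14), (-14, 11, 5), (5, 19, -2), (-2, 17, 14), (14, 11, -5)
cycles coincide ⇒ equivalent

yes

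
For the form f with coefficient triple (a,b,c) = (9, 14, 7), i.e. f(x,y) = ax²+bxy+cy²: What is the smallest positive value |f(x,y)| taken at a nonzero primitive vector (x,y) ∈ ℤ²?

translate: b→-4 (≡14 mod 18), so (9,14,7)→(9,-4,2)
flip: (9,-4,2)→(2,4,9)
translate: b→0 (≡4 mod 4), so (2,4,9)→(2,0,7)
reduced (well bottom): (2,0,7) with a≤c, −a<b≤a
well minimum = a = 2

2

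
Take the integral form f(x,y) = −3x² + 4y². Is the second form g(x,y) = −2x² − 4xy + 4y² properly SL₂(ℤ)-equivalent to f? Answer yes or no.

D₁ = 48, D₂ = 48
river cycle of f (length 2): (-3, 6, 1), (1, 6, -3)
river cycle of g (length 2): (4, 4, -2), (-2, 4, 4)
cycles differ ⇒ inequivalent

no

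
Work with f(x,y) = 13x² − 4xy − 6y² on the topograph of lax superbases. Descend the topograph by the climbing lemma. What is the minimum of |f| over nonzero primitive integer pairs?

descent: ρ → (-6,16,3)  [lands on river]
river: ρ → (3,14,-11)
river: ρ → (-11,8,6)
river: ρ → (6,16,-3)
river: ρ → (-3,14,11)
river: ρ → (11,8,-6)
closes: descent 1, river 6
min |a| on river = 3

3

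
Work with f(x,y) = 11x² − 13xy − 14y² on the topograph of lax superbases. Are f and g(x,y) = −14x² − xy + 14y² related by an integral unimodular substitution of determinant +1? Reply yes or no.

D₁ = 785, D₂ = 785
river cycle of f (length 10): (-14, 13, 11), (11, 9, -16), (-16, 23, 4), (4, 25, -10), (-10, 15, 14), (14, 13, -11), (-11, 9, 16), (16, 23, -4), (-4, 25, 10), (10, 15, -14)
river cycle of g (length 6): (14, 1, -14), (-14, 27, 1), (1, 27, -14), (-14, 1, 14), (14, 27, -1), (-1, 27, 14)
cycles differ ⇒ inequivalent

no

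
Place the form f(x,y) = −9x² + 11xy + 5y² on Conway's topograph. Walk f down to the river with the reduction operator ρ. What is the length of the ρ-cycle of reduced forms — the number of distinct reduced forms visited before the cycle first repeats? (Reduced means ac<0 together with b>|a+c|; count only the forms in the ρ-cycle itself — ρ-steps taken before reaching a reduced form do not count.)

D = 301, ⌊√D⌋ = 17
river: ρ → (5,9,-11)
river: ρ → (-11,13,3)
river: ρ → (3,17,-1)
river: ρ → (-1,17,3)
river: ρ → (3,13,-11)
river: ρ → (-11,9,5)
river: ρ → (5,11,-9)
river: ρ → (-9,7,7)
river: ρ → (7,7,-9)
river: ρ → (-9,11,5)
ρ-cycle length = 10 (tail of 0 descent steps not counted)

10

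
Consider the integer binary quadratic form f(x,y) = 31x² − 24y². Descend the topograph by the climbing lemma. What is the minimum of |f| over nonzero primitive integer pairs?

descent: ρ → (-24,48,7)  [lands on river]
river: ρ → (7,50,-17)
river: ρ → (-17,52,4)
river: ρ → (4,52,-17)
river: ρ → (-17,50,7)
river: ρ → (7,48,-24)
closes: descent 1, river 6
min |a| on river = 4

4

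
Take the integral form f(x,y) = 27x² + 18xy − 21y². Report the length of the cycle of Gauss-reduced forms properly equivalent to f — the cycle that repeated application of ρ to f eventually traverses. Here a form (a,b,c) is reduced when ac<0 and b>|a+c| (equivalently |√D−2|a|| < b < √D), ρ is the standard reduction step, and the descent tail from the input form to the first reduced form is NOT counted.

D = 2592, ⌊√D⌋ = 50
river: ρ → (-21,24,24)
river: ρ → (24,24,-21)
river: ρ → (-21,18,27)
river: ρ → (27,36,-12)
river: ρ → (-12,36,27)
river: ρ → (27,18,-21)
ρ-cycle length = 6 (tail of 0 descent steps not counted)

6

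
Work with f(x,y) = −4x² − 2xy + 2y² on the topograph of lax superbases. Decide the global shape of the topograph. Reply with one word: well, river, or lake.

D = b²−4ac = (-2)² − 4·(-4)·2 = 36
D = 6² is a perfect square ⇒ form factors over ℤ ⇒ lakes

lake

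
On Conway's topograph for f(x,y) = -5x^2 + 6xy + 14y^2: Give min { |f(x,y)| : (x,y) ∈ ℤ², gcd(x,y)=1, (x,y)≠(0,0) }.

descent: ρ → (14,-6,-5)
descent: ρ → (-5,16,3)  [lands on river]
river: ρ → (3,14,-10)
river: ρ → (-10,6,7)
river: ρ → (7,8,-9)
river: ρ → (-9,10,6)
river: ρ → (6,14,-5)
closes: descent 2, river 6
min |a| on river = 3

3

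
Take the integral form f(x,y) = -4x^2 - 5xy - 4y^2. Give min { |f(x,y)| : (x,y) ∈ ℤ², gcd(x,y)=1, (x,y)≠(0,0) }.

translate: b→-3 (≡5 mod 8), so (4,5,4)→(4,-3,3)
flip: (4,-3,3)→(3,3,4)
reduced (well bottom): (3,3,4) with a≤c, −a<b≤a
well minimum |f| = |-3| = 3 (negative-definite)

3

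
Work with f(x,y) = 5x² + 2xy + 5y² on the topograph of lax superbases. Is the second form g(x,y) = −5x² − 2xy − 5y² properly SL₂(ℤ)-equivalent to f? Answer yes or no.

D₁ = -96, D₂ = -96
f: reduced (well bottom): (5,2,5) with a≤c, −a<b≤a
g is negative-definite; reduce −g:
−g: reduced (well bottom): (5,2,5) with a≤c, −a<b≤a
flip sign back: reduced form of g is (-5,-2,-5)
reduced forms (5, 2, 5) vs (-5, -2, -5) ⇒ inequivalent

no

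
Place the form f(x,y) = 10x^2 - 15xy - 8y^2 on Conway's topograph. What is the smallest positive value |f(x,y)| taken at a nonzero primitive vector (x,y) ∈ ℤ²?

descent: ρ → (-8,15,10)  [lands on river]
river: ρ → (10,5,-13)
river: ρ → (-13,21,2)
river: ρ → (2,23,-2)
river: ρ → (-2,21,13)
river: ρ → (13,5,-10)
river: ρ → (-10,15,8)
river: ρ → (8,17,-8)
closes: descent 1, river 8
min |a| on river = 2

2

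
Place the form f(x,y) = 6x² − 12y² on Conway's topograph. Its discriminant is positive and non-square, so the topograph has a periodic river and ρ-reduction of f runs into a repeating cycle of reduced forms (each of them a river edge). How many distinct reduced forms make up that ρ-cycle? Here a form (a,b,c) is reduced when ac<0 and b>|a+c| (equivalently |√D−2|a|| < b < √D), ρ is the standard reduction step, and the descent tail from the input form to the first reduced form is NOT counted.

D = 288, ⌊√D⌋ = 16
descent: ρ → (-12,0,6)
descent: ρ → (6,12,-6)  [lands on river]
river: ρ → (-6,12,6)
ρ-cycle length = 2 (tail of 2 descent steps not counted)

2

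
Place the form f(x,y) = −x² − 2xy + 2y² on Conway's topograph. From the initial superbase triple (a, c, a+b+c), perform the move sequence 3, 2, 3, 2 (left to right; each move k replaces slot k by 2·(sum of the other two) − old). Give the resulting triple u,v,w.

start (-1,2,-1) = (f(1,0),f(0,1),f(1,1))
replace slot 3: 2·((-1)+2) − (-1) = 3 → (-1,2,3)
replace slot 2: 2·((-1)+3) − 2 = 2 → (-1,2,3)
replace slot 3: 2·((-1)+2) − 3 = -1 → (-1,2,-1)
replace slot 2: 2·((-1)+(-1)) − 2 = -6 → (-1,-6,-1)

-1,-6,-1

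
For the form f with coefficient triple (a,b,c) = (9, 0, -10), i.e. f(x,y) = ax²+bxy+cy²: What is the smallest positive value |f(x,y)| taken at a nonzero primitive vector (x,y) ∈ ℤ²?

descent: ρ → (-10,0,9)
descent: ρ → (9,18,-1)  [lands on river]
river: ρ → (-1,18,9)
closes: descent 2, river 2
min |a| on river = 1

1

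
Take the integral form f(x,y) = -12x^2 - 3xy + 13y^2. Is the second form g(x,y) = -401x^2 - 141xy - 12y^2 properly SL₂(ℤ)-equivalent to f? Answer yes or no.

D₁ = 633, D₂ = 633
river cycle of f (length 18): (13, 3, -12), (-12, 21, 4), (4, 19, -17), (-17, 15, 6), (6, 21, -8), (-8, 11, 16), (16, 21, -3), (-3, 21, 16), (16, 11, -8), (-8, 21, 6), … (8 more)
river cycle of g (length 18): (-12, 21, 4), (4, 19, -17), (-17, 15, 6), (6, 21, -8), (-8, 11, 16), (16, 21, -3), (-3, 21, 16), (16, 11, -8), (-8, 21, 6), (6, 15, -17), … (8 more)
cycles coincide ⇒ equivalent

yes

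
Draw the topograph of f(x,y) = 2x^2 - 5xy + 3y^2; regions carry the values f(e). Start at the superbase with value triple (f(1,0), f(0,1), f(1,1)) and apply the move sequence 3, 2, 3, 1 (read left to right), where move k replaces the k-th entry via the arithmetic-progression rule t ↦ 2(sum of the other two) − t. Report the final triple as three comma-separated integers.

start (2,3,0) = (f(1,0),f(0,1),f(1,1))
replace slot 3: 2·(2+3) − 0 = 10 → (2,3,10)
replace slot 2: 2·(2+10) − 3 = 21 → (2,21,10)
replace slot 3: 2·(2+21) − 10 = 36 → (2,21,36)
replace slot 1: 2·(21+36) − 2 = 112 → (112,21,36)

112,21,36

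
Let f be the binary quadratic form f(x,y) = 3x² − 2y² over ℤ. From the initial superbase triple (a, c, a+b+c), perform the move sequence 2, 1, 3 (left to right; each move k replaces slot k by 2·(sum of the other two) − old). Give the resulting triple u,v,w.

start (3,-2,1) = (f(1,0),f(0,1),f(1,1))
replace slot 2: 2·(3+1) − (-2) = 10 → (3,10,1)
replace slot 1: 2·(10+1) − 3 = 19 → (19,10,1)
replace slot 3: 2·(19+10) − 1 = 57 → (19,10,57)

19,10,57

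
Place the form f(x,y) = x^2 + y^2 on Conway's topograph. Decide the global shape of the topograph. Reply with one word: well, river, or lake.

D = b²−4ac = 0² − 4·1·1 = -4
D < 0 ⇒ definite ⇒ every region one sign ⇒ single well

well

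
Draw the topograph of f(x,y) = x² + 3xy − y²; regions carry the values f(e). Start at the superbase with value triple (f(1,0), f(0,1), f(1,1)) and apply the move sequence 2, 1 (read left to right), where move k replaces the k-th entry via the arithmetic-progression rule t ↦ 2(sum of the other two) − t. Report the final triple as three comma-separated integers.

start (1,-1,3) = (f(1,0),f(0,1),f(1,1))
replace slot 2: 2·(1+3) − (-1) = 9 → (1,9,3)
replace slot 1: 2·(9+3) − 1 = 23 → (23,9,3)

23,9,3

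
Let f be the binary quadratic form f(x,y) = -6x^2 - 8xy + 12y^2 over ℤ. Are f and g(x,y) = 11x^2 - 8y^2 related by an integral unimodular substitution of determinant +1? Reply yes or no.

D₁ = 352, D₂ = 352
river cycle of f (length 6): (12, 8, -6), (-6, 16, 4), (4, 16, -6), (-6, 8, 12), (12, 16, -2), (-2, 16, 12)
river cycle of g (length 6): (-8, 16, 3), (3, 14, -13), (-13, 12, 4), (4, 12, -13), (-13, 14, 3), (3, 16, -8)
cycles differ ⇒ inequivalent

no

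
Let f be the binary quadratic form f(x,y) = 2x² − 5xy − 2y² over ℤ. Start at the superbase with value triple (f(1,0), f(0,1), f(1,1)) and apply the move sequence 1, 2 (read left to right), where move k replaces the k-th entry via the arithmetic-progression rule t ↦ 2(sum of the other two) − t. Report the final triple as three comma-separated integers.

start (2,-2,-5) = (f(1,0),f(0,1),f(1,1))
replace slot 1: 2·((-2)+(-5)) − 2 = -16 → (-16,-2,-5)
replace slot 2: 2·((-16)+(-5)) − (-2) = -40 → (-16,-40,-5)

-16,-40,-5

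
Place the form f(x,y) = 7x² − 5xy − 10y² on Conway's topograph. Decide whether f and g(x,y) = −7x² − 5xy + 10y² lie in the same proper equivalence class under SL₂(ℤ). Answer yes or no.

D₁ = 305, D₂ = 305
river cycle of f (length 8): (-10, 5, 7), (7, 9, -8), (-8, 7, 8), (8, 9, -7), (-7, 5, 10), (10, 15, -2), (-2, 17, 2), (2, 15, -10)
river cycle of g (length 8): (10, 5, -7), (-7, 9, 8), (8, 7, -8), (-8, 9, 7), (7, 5, -10), (-10, 15, 2), (2, 17, -2), (-2, 15, 10)
cycles differ ⇒ inequivalent

no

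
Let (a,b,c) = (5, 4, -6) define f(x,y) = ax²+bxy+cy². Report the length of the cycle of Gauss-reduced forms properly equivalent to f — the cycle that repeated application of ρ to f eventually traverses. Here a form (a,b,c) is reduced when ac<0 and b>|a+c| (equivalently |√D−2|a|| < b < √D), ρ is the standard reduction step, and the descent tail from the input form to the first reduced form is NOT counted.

D = 136, ⌊√D⌋ = 11
river: ρ → (-6,8,3)
river: ρ → (3,10,-3)
river: ρ → (-3,8,6)
river: ρ → (6,4,-5)
river: ρ → (-5,6,5)
river: ρ → (5,4,-6)
ρ-cycle length = 6 (tail of 0 descent steps not counted)

6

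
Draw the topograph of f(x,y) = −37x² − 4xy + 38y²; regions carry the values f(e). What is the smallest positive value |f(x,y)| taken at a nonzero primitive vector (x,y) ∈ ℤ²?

descent: ρ → (38,4,-37)  [lands on river]
river: ρ → (-37,70,5)
river: ρ → (5,70,-37)
river: ρ → (-37,4,38)
river: ρ → (38,72,-3)
river: ρ → (-3,72,38)
closes: descent 1, river 6
min |a| on river = 3

3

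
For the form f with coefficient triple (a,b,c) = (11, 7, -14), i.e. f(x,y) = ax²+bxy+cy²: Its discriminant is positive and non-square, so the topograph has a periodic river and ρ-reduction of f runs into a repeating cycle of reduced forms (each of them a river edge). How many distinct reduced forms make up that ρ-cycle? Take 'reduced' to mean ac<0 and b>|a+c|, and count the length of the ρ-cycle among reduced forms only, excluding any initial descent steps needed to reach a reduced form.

D = 665, ⌊√D⌋ = 25
river: ρ → (-14,21,4)
river: ρ → (4,19,-19)
river: ρ → (-19,19,4)
river: ρ → (4,21,-14)
river: ρ → (-14,7,11)
river: ρ → (11,15,-10)
river: ρ → (-10,25,1)
river: ρ → (1,25,-10)
river: ρ → (-10,15,11)
river: ρ → (11,7,-14)
ρ-cycle length = 10 (tail of 0 descent steps not counted)

10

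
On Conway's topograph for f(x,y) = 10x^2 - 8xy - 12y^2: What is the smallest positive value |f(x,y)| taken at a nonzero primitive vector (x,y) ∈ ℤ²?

descent: ρ → (-12,8,10)  [lands on river]
river: ρ → (10,12,-10)
river: ρ → (-10,8,12)
river: ρ → (12,16,-6)
river: ρ → (-6,20,6)
river: ρ → (6,16,-12)
closes: descent 1, river 6
min |a| on river = 6

6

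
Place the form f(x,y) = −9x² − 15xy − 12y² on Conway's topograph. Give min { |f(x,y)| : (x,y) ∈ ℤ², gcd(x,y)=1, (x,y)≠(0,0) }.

translate: b→-3 (≡15 mod 18), so (9,15,12)→(9,-3,6)
flip: (9,-3,6)→(6,3,9)
reduced (well bottom): (6,3,9) with a≤c, −a<b≤a
well minimum |f| = |-6| = 6 (negative-definite)

6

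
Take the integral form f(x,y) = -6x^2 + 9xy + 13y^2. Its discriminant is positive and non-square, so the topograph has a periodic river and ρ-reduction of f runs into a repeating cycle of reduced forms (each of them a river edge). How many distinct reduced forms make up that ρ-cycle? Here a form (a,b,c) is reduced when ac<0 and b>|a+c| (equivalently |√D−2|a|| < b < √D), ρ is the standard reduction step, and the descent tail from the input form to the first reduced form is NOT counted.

D = 393, ⌊√D⌋ = 19
river: ρ → (13,17,-2)
river: ρ → (-2,19,4)
river: ρ → (4,13,-14)
river: ρ → (-14,15,3)
river: ρ → (3,15,-14)
river: ρ → (-14,13,4)
river: ρ → (4,19,-2)
river: ρ → (-2,17,13)
river: ρ → (13,9,-6)
river: ρ → (-6,15,7)
river: ρ → (7,13,-8)
river: ρ → (-8,19,1)
river: ρ → (1,19,-8)
river: ρ → (-8,13,7)
river: ρ → (7,15,-6)
river: ρ → (-6,9,13)
ρ-cycle length = 16 (tail of 0 descent steps not counted)

16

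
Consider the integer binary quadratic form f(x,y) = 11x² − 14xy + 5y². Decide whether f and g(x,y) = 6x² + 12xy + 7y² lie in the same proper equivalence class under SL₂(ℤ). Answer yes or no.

D₁ = -24, D₂ = -24
f: translate: b→8 (≡-14 mod 22), so (11,-14,5)→(11,8,2)
f: flip: (11,8,2)→(2,-8,11)
f: translate: b→0 (≡-8 mod 4), so (2,-8,11)→(2,0,3)
f: reduced (well bottom): (2,0,3) with a≤c, −a<b≤a
g: translate: b→0 (≡12 mod 12), so (6,12,7)→(6,0,1)
g: flip: (6,0,1)→(1,0,6)
g: reduced (well bottom): (1,0,6) with a≤c, −a<b≤a
reduced forms (2, 0, 3) vs (1, 0, 6) ⇒ inequivalent

no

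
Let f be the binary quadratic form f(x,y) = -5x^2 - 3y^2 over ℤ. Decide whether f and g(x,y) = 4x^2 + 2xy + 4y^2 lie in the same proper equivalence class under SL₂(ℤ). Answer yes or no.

D₁ = -60, D₂ = -60
f is negative-definite; reduce −f:
−f: flip: (5,0,3)→(3,0,5)
−f: reduced (well bottom): (3,0,5) with a≤c, −a<b≤a
flip sign back: reduced form of f is (-3,0,-5)
g: reduced (well bottom): (4,2,4) with a≤c, −a<b≤a
reduced forms (-3, 0, -5) vs (4, 2, 4) ⇒ inequivalent

no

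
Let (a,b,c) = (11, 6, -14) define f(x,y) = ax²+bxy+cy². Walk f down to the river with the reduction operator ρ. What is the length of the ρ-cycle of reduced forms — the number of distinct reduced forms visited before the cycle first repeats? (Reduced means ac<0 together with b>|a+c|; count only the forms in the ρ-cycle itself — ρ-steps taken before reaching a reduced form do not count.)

D = 652, ⌊√D⌋ = 25
river: ρ → (-14,22,3)
river: ρ → (3,20,-21)
river: ρ → (-21,22,2)
river: ρ → (2,22,-21)
river: ρ → (-21,20,3)
river: ρ → (3,22,-14)
river: ρ → (-14,6,11)
river: ρ → (11,16,-9)
river: ρ → (-9,20,7)
river: ρ → (7,22,-6)
river: ρ → (-6,14,19)
river: ρ → (19,24,-1)
river: ρ → (-1,24,19)
river: ρ → (19,14,-6)
river: ρ → (-6,22,7)
river: ρ → (7,20,-9)
river: ρ → (-9,16,11)
river: ρ → (11,6,-14)
ρ-cycle length = 18 (tail of 0 descent steps not counted)

18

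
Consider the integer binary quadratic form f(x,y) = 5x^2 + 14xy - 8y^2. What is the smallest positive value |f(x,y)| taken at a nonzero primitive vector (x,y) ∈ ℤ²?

river: ρ → (-8,18,1)
river: ρ → (1,18,-8)
river: ρ → (-8,14,5)
river: ρ → (5,16,-5)
river: ρ → (-5,14,8)
river: ρ → (8,18,-1)
river: ρ → (-1,18,8)
river: ρ → (8,14,-5)
river: ρ → (-5,16,5)
river: ρ → (5,14,-8)
closes: descent 0, river 10
min |a| on river = 1

1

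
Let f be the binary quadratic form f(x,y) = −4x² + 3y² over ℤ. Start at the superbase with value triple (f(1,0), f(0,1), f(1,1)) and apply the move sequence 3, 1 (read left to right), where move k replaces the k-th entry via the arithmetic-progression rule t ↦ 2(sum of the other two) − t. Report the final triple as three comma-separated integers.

start (-4,3,-1) = (f(1,0),f(0,1),f(1,1))
replace slot 3: 2·((-4)+3) − (-1) = -1 → (-4,3,-1)
replace slot 1: 2·(3+(-1)) − (-4) = 8 → (8,3,-1)

8,3,-1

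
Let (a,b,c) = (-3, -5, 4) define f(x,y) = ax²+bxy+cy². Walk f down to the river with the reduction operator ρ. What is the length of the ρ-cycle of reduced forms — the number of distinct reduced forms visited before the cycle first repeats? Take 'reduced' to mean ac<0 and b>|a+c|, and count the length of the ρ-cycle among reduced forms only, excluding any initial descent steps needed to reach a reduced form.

D = 73, ⌊√D⌋ = 8
descent: ρ → (4,5,-3)  [lands on river]
river: ρ → (-3,7,2)
river: ρ → (2,5,-6)
river: ρ → (-6,7,1)
river: ρ → (1,7,-6)
river: ρ → (-6,5,2)
river: ρ → (2,7,-3)
river: ρ → (-3,5,4)
river: ρ → (4,3,-4)
river: ρ → (-4,5,3)
river: ρ → (3,7,-2)
river: ρ → (-2,5,6)
river: ρ → (6,7,-1)
river: ρ → (-1,7,6)
river: ρ → (6,5,-2)
river: ρ → (-2,7,3)
river: ρ → (3,5,-4)
river: ρ → (-4,3,4)
ρ-cycle length = 18 (tail of 1 descent step not counted)

18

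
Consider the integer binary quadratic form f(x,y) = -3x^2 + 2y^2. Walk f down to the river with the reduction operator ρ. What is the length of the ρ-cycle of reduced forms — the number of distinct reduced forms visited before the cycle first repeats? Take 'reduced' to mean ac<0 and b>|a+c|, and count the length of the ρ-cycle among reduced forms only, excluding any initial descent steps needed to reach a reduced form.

D = 24, ⌊√D⌋ = 4
descent: ρ → (2,4,-1)  [lands on river]
river: ρ → (-1,4,2)
ρ-cycle length = 2 (tail of 1 descent step not counted)

2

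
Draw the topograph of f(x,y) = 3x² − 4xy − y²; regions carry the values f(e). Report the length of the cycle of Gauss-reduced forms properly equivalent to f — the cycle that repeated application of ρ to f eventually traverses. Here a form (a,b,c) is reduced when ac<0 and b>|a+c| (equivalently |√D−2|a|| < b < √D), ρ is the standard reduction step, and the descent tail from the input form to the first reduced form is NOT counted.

D = 28, ⌊√D⌋ = 5
descent: ρ → (-1,4,3)  [lands on river]
river: ρ → (3,2,-2)
river: ρ → (-2,2,3)
river: ρ → (3,4,-1)
ρ-cycle length = 4 (tail of 1 descent step not counted)

4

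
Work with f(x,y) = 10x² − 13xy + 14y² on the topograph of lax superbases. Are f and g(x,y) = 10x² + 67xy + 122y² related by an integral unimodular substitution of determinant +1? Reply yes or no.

D₁ = -391, D₂ = -391
f: translate: b→7 (≡-13 mod 20), so (10,-13,14)→(10,7,11)
f: reduced (well bottom): (10,7,11) with a≤c, −a<b≤a
g: translate: b→7 (≡67 mod 20), so (10,67,122)→(10,7,11)
g: reduced (well bottom): (10,7,11) with a≤c, −a<b≤a
reduced forms (10, 7, 11) vs (10, 7, 11) ⇒ equivalent

yes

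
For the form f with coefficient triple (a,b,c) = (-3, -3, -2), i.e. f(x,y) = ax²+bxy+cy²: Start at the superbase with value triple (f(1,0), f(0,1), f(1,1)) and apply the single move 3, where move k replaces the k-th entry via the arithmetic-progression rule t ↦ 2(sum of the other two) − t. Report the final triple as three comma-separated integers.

start (-3,-2,-8) = (f(1,0),f(0,1),f(1,1))
replace slot 3: 2·((-3)+(-2)) − (-8) = -2 → (-3,-2,-2)

-3,-2,-2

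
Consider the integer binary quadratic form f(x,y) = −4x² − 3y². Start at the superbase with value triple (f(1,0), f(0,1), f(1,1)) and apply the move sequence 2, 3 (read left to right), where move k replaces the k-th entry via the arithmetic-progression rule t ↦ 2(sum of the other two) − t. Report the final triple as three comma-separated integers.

start (-4,-3,-7) = (f(1,0),f(0,1),f(1,1))
replace slot 2: 2·((-4)+(-7)) − (-3) = -19 → (-4,-19,-7)
replace slot 3: 2·((-4)+(-19)) − (-7) = -39 → (-4,-19,-39)

-4,-19,-39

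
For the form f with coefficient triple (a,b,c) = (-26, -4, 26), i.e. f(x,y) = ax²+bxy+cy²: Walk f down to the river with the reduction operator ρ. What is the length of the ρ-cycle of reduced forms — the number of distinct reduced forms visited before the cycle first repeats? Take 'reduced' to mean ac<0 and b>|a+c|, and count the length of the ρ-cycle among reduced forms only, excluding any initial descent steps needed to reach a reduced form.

D = 2720, ⌊√D⌋ = 52
descent: ρ → (26,4,-26)  [lands on river]
river: ρ → (-26,48,4)
river: ρ → (4,48,-26)
river: ρ → (-26,4,26)
river: ρ → (26,48,-4)
river: ρ → (-4,48,26)
ρ-cycle length = 6 (tail of 1 descent step not counted)

6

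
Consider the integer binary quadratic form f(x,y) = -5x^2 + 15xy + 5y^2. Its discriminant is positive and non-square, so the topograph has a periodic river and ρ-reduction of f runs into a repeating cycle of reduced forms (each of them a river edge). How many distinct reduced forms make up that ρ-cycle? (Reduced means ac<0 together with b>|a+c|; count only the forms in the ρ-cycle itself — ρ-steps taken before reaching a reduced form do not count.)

D = 325, ⌊√D⌋ = 18
river: ρ → (5,15,-5)
river: ρ → (-5,15,5)
ρ-cycle length = 2 (tail of 0 descent steps not counted)

2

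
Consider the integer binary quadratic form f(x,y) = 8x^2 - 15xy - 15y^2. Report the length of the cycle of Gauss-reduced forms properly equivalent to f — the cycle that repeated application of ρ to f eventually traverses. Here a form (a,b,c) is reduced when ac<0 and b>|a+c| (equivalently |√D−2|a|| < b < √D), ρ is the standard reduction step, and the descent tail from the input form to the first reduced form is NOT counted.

D = 705, ⌊√D⌋ = 26
descent: ρ → (-15,15,8)  [lands on river]
river: ρ → (8,17,-13)
river: ρ → (-13,9,12)
river: ρ → (12,15,-10)
river: ρ → (-10,25,2)
river: ρ → (2,23,-22)
river: ρ → (-22,21,3)
river: ρ → (3,21,-22)
river: ρ → (-22,23,2)
river: ρ → (2,25,-10)
river: ρ → (-10,15,12)
river: ρ → (12,9,-13)
river: ρ → (-13,17,8)
river: ρ → (8,15,-15)
ρ-cycle length = 14 (tail of 1 descent step not counted)

14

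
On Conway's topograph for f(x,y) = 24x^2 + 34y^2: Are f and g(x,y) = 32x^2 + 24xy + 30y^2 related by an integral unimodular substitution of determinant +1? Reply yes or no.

D₁ = -3264, D₂ = -3264
f: reduced (well bottom): (24,0,34) with a≤c, −a<b≤a
g: flip: (32,24,30)→(30,-24,32)
g: reduced (well bottom): (30,-24,32) with a≤c, −a<b≤a
reduced forms (24, 0, 34) vs (30, -24, 32) ⇒ inequivalent

no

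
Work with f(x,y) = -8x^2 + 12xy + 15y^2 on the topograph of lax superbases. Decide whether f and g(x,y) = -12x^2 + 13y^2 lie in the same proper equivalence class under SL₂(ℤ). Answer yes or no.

D₁ = 624, D₂ = 624
river cycle of f (length 4): (15, 18, -5), (-5, 22, 7), (7, 20, -8), (-8, 12, 15)
river cycle of g (length 2): (-12, 24, 1), (1, 24, -12)
cycles differ ⇒ inequivalent

no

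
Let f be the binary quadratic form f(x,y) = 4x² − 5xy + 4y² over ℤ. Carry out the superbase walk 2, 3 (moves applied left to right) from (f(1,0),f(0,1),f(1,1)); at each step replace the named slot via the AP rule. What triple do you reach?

start (4,4,3) = (f(1,0),f(0,1),f(1,1))
replace slot 2: 2·(4+3) − 4 = 10 → (4,10,3)
replace slot 3: 2·(4+10) − 3 = 25 → (4,10,25)

4,10,25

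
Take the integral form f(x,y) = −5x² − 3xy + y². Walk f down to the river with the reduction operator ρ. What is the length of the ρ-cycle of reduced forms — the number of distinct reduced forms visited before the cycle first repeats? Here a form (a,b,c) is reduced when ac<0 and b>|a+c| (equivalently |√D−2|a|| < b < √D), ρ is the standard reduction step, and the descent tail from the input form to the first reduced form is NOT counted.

D = 29, ⌊√D⌋ = 5
descent: ρ → (1,5,-1)  [lands on river]
river: ρ → (-1,5,1)
ρ-cycle length = 2 (tail of 1 descent step not counted)

2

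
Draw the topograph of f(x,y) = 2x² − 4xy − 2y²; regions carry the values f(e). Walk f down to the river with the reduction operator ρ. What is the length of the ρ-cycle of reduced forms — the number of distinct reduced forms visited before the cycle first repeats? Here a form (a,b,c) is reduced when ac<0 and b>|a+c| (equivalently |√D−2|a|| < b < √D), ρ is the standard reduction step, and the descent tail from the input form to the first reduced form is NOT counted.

D = 32, ⌊√D⌋ = 5
descent: ρ → (-2,4,2)  [lands on river]
river: ρ → (2,4,-2)
ρ-cycle length = 2 (tail of 1 descent step not counted)

2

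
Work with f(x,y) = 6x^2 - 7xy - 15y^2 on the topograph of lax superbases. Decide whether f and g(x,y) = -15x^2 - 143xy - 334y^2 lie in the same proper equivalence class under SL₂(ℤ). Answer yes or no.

D₁ = 409, D₂ = 409
river cycle of f (length 54): (6, 17, -5), (-5, 13, 12), (12, 11, -6), (-6, 13, 10), (10, 7, -9), (-9, 11, 8), (8, 5, -12), (-12, 19, 1), (1, 19, -12), (-12, 5, 8), … (44 more)
river cycle of g (length 54): (6, 17, -5), (-5, 13, 12), (12, 11, -6), (-6, 13, 10), (10, 7, -9), (-9, 11, 8), (8, 5, -12), (-12, 19, 1), (1, 19, -12), (-12, 5, 8), … (44 more)
cycles coincide ⇒ equivalent

yes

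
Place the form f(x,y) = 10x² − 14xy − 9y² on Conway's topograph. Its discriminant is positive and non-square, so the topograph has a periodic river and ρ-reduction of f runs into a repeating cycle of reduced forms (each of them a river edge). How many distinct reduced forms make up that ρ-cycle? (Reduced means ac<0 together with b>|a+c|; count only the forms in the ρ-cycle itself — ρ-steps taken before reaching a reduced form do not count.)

D = 556, ⌊√D⌋ = 23
descent: ρ → (-9,14,10)  [lands on river]
river: ρ → (10,6,-13)
river: ρ → (-13,20,3)
river: ρ → (3,22,-6)
river: ρ → (-6,14,15)
river: ρ → (15,16,-5)
river: ρ → (-5,14,18)
river: ρ → (18,22,-1)
river: ρ → (-1,22,18)
river: ρ → (18,14,-5)
river: ρ → (-5,16,15)
river: ρ → (15,14,-6)
river: ρ → (-6,22,3)
river: ρ → (3,20,-13)
river: ρ → (-13,6,10)
river: ρ → (10,14,-9)
river: ρ → (-9,22,2)
river: ρ → (2,22,-9)
ρ-cycle length = 18 (tail of 1 descent step not counted)

18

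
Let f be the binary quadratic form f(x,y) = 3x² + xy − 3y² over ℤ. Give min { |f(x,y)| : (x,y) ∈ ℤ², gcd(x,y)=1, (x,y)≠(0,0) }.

river: ρ → (-3,5,1)
river: ρ → (1,5,-3)
river: ρ → (-3,1,3)
river: ρ → (3,5,-1)
river: ρ → (-1,5,3)
river: ρ → (3,1,-3)
closes: descent 0, river 6
min |a| on river = 1

1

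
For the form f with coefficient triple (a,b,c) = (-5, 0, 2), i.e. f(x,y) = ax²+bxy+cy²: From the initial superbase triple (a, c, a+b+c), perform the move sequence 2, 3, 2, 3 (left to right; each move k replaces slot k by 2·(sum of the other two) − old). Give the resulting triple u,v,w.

start (-5,2,-3) = (f(1,0),f(0,1),f(1,1))
replace slot 2: 2·((-5)+(-3)) − 2 = -18 → (-5,-18,-3)
replace slot 3: 2·((-5)+(-18)) − (-3) = -43 → (-5,-18,-43)
replace slot 2: 2·((-5)+(-43)) − (-18) = -78 → (-5,-78,-43)
replace slot 3: 2·((-5)+(-78)) − (-43) = -123 → (-5,-78,-123)

-5,-78,-123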